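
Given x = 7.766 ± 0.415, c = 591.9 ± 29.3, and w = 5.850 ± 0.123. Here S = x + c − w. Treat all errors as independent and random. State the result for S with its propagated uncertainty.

Each term contributes (cᵢ δxᵢ)² to (δS)²:
  (δx)² = 0.172;  (δc)² = 858;  (δw)² = 0.0151
δS = √(859) = 29.3
S = 593.8.

593.8 ± 29.3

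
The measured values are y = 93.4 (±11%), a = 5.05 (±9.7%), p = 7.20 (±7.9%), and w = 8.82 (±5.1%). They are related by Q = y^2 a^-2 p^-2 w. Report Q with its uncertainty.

58.2 ± 19.6

Since Q is a product/quotient, work with relative uncertainties:
  (2·δy/y)² = (2×0.110)² = 0.0484;  (-2·δa/a)² = (-2×0.0970)² = 0.0376;  (-2·δp/p)² = (-2×0.0790)² = 0.0250;  (1·δw/w)² = (1×0.0510)² = 0.00260
δQ/Q = √(0.114) = 0.337
Q = 58.2, so δQ = 0.337 × 58.2 = 19.6.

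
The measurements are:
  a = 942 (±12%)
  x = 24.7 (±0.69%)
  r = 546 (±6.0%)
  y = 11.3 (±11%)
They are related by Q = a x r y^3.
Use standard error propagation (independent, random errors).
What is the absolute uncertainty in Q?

6.53e+09

Since Q is a product/quotient, work with relative uncertainties:
  (1·δa/a)² = (1×0.120)² = 0.0144;  (1·δx/x)² = (1×0.00690)² = 4.76e-05;  (1·δr/r)² = (1×0.0600)² = 0.00360;  (3·δy/y)² = (3×0.110)² = 0.109
δQ/Q = √(0.127) = 0.356
Q = 1.83e+10, so δQ = 0.356 × 1.83e+10 = 6.53e+09.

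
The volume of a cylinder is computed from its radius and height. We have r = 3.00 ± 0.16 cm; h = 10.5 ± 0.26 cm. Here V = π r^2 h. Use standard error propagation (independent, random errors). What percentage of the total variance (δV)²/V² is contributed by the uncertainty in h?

5.11%

(δV/V)² = (2·δr/r)² + (1·δh/h)²
  r term: (2×0.0533)² = 0.0114
  h term: (1×0.0248)² = 0.000613
Total = 0.0120. Share from h = 0.000613/0.0120 = 0.0511.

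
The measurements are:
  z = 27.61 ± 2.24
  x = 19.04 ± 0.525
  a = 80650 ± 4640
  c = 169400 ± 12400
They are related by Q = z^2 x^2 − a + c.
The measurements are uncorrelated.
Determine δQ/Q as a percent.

13.5%

Let p = z^2·x^2 = 276400. δp/p = √((2·δz/z)² + (2·δx/x)²) = √(0.0263 + 0.00304) = 0.171, so δp = 47400.
Q = p − a + c: δQ = √(δp² + δa² + δc²) = √(2.24e+09 + 2.15e+07 + 1.54e+08) = 49200
Q = 365100, so δQ/Q = 49200/365100 = 0.135.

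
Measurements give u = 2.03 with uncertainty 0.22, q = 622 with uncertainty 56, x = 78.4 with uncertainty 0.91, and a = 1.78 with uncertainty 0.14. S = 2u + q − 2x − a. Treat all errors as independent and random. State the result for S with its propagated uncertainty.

Each term contributes (cᵢ δxᵢ)² to (δS)²:
  (2·δu)² = 0.194;  (δq)² = 3140;  (2·δx)² = 3.31;  (δa)² = 0.0196
δS = √(3140) = 56.0
S = 467.

467 ± 56.0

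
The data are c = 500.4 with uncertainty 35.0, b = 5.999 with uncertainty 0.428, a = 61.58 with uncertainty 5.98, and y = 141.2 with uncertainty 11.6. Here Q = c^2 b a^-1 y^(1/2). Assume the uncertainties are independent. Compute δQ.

Each factor contributes (exponent × relative error)² to (δQ/Q)²:
  (2·δc/c)² = (2×0.0699)² = 0.0196;  (1·δb/b)² = (1×0.0713)² = 0.00509;  (-1·δa/a)² = (-1×0.0971)² = 0.00943;  (½·δy/y)² = (0.5×0.0822)² = 0.00169
δQ/Q = √(0.0358) = 0.189
Q = 289900, so δQ = 0.189 × 289900 = 54800.

54800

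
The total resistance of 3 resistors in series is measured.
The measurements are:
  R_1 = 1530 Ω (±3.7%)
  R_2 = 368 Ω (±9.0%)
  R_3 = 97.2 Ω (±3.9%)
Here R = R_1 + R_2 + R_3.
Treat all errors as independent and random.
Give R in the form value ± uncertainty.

2000 ± 65.7 Ω

For a sum/difference, combine absolute errors in quadrature:
  (δR_1)² = 3200;  (δR_2)² = 1100;  (δR_3)² = 14.4
δR = √(4320) = 65.7 Ω
R = 2000 Ω.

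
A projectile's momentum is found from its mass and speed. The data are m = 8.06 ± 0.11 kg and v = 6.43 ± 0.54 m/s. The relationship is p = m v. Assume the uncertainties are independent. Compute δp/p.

Relative error in a monomial: (δp/p)² = Σ (nᵢ · δxᵢ/xᵢ)².
  (1·δm/m)² = (1×0.0136)² = 0.000186;  (1·δv/v)² = (1×0.0840)² = 0.00705
δp/p = √(0.00724) = 0.0851

0.0851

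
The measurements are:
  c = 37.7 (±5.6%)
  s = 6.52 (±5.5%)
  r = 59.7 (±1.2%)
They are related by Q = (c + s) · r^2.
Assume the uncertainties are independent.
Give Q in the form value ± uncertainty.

Let u = c + s = 44.2. δu = √(δc² + δs²) = √(4.46 + 0.129) = 2.14, so δu/u = 0.0484.
Q is then a monomial in u, r:
δQ/Q = √((δu/u)² + (2·δr/r)²) = √(0.00235 + 0.000576) = 0.0540
Q = 1.58e+05, so δQ = 0.0540 × 1.58e+05 = 8520.

(1.58 ± 0.0852) × 10^5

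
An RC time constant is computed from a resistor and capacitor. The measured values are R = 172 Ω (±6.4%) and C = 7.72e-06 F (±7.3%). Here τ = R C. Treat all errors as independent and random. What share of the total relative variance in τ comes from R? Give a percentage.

(δτ/τ)² = (1·δR/R)² + (1·δC/C)²
  R term: (1×0.0640)² = 0.00410
  C term: (1×0.0730)² = 0.00533
Total = 0.00942. Share from R = 0.00410/0.00942 = 0.435.

43.5%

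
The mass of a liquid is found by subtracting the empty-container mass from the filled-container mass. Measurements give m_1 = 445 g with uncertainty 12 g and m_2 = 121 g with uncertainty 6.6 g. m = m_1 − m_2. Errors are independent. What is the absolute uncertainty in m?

13.7 g

m is a linear combination, so absolute uncertainties add in quadrature:
  (δm_1)² = 144;  (δm_2)² = 43.6
δm = √(188) = 13.7 g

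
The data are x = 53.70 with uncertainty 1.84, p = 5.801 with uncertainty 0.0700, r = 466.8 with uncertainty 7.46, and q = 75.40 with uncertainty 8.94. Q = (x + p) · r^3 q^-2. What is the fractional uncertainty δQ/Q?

0.244

Let u = x + p = 59.50. δu = √(δx² + δp²) = √(3.39 + 0.00490) = 1.84, so δu/u = 0.0309.
Q is then a monomial in u, r, q:
δQ/Q = √((δu/u)² + (3·δr/r)² + (-2·δq/q)²) = √(0.000958 + 0.00230 + 0.0562) = 0.244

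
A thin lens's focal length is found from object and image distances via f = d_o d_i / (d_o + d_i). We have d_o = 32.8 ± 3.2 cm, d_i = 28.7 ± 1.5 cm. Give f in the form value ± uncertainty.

15.3 ± 0.817 cm

∂f/∂d_o = (d_i/(d_o+d_i))² = 0.218;  ∂f/∂d_i = (d_o/(d_o+d_i))² = 0.284
δf = √((∂f/∂d_o · δd_o)² + (∂f/∂d_i · δd_i)²) = √(0.486 + 0.182) = 0.817 cm
f = 15.3 cm.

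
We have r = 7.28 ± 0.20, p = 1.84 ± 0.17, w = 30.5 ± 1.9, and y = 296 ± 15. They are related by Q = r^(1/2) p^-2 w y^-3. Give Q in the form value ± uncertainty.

Relative error in a monomial: (δQ/Q)² = Σ (nᵢ · δxᵢ/xᵢ)².
  (½·δr/r)² = (0.5×0.0275)² = 0.000189;  (-2·δp/p)² = (-2×0.0924)² = 0.0341;  (1·δw/w)² = (1×0.0623)² = 0.00388;  (-3·δy/y)² = (-3×0.0507)² = 0.0231
δQ/Q = √(0.0613) = 0.248
Q = 9.37e-07, so δQ = 0.248 × 9.37e-07 = 2.32e-07.

(9.37 ± 2.32) × 10^-7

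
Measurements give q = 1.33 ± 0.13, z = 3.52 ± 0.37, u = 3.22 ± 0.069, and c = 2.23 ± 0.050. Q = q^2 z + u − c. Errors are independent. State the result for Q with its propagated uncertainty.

Let p = q^2·z = 6.23. δp/p = √((2·δq/q)² + (1·δz/z)²) = √(0.0382 + 0.0110) = 0.222, so δp = 1.38.
Q = p + u − c: δQ = √(δp² + δu² + δc²) = √(1.91 + 0.00476 + 0.00250) = 1.38
Q = 7.22.

7.22 ± 1.38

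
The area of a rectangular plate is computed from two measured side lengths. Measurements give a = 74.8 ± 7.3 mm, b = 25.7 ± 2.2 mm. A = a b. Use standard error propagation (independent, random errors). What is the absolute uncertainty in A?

Relative error in a monomial: (δA/A)² = Σ (nᵢ · δxᵢ/xᵢ)².
  (1·δa/a)² = (1×0.0976)² = 0.00952;  (1·δb/b)² = (1×0.0856)² = 0.00733
δA/A = √(0.0169) = 0.130
A = 1920 mm^2, so δA = 0.130 × 1920 = 250 mm^2.

250 mm^2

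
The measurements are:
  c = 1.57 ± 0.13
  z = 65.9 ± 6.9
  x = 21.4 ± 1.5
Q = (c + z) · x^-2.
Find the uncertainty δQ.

0.0256

Let u = c + z = 67.5. δu = √(δc² + δz²) = √(0.0169 + 47.6) = 6.90, so δu/u = 0.102.
Q is then a monomial in u, x:
δQ/Q = √((δu/u)² + (-2·δx/x)²) = √(0.0105 + 0.0197) = 0.174
Q = 0.147, so δQ = 0.174 × 0.147 = 0.0256.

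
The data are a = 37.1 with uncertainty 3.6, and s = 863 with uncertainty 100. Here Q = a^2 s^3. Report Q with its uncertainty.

Q is a product of powers, so relative uncertainties combine in quadrature:
  (2·δa/a)² = (2×0.0970)² = 0.0377;  (3·δs/s)² = (3×0.116)² = 0.121
δQ/Q = √(0.159) = 0.398
Q = 8.85e+11, so δQ = 0.398 × 8.85e+11 = 3.52e+11.

(8.85 ± 3.52) × 10^11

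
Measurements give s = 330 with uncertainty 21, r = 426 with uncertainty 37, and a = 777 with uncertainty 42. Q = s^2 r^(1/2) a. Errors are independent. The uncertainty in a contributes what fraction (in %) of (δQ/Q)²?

(δQ/Q)² = (2·δs/s)² + (½·δr/r)² + (1·δa/a)²
  s term: (2×0.0636)² = 0.0162
  r term: (0.5×0.0869)² = 0.00189
  a term: (1×0.0541)² = 0.00292
Total = 0.0210. Share from a = 0.00292/0.0210 = 0.139.

13.9%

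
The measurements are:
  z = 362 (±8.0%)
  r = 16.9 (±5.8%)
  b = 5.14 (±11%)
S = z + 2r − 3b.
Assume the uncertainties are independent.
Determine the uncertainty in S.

29.1

Absolute uncertainties add in quadrature for a linear combination:
  (δz)² = 839;  (2·δr)² = 3.84;  (3·δb)² = 2.88
δS = √(845) = 29.1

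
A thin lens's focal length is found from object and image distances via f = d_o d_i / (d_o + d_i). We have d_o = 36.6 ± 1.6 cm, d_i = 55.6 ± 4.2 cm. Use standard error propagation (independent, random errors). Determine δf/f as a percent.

3.99%

∂f/∂d_o = (d_i/(d_o+d_i))² = 0.364;  ∂f/∂d_i = (d_o/(d_o+d_i))² = 0.158
δf = √((∂f/∂d_o · δd_o)² + (∂f/∂d_i · δd_i)²) = √(0.339 + 0.438) = 0.881 cm
f = 22.1 cm, so δf/f = 0.881/22.1 = 0.0399.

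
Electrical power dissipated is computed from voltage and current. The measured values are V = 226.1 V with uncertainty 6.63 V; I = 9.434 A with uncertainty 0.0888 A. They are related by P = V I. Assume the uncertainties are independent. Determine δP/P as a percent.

3.08%

Products/powers → add relative errors in quadrature, weighted by exponent:
  (1·δV/V)² = (1×0.0293)² = 0.000860;  (1·δI/I)² = (1×0.00941)² = 8.86e-05
δP/P = √(0.000948) = 0.0308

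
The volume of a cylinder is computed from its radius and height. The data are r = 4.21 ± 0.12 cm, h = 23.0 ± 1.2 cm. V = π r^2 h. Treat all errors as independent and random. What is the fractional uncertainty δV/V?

Relative error in a monomial: (δV/V)² = Σ (nᵢ · δxᵢ/xᵢ)².
  (2·δr/r)² = (2×0.0285)² = 0.00325;  (1·δh/h)² = (1×0.0522)² = 0.00272
δV/V = √(0.00597) = 0.0773

0.0773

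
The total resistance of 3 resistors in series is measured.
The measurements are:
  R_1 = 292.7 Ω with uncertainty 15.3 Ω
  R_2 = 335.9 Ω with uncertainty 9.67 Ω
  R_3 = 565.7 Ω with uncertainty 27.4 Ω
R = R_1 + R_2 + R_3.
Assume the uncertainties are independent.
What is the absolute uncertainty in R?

R is a linear combination, so absolute uncertainties add in quadrature:
  (δR_1)² = 234;  (δR_2)² = 93.5;  (δR_3)² = 751
δR = √(1080) = 32.8 Ω

32.8 Ω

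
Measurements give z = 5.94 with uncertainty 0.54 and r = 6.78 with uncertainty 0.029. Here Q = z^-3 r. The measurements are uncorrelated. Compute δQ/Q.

Products/powers → add relative errors in quadrature, weighted by exponent:
  (-3·δz/z)² = (-3×0.0909)² = 0.0744;  (1·δr/r)² = (1×0.00428)² = 1.83e-05
δQ/Q = √(0.0744) = 0.273

0.273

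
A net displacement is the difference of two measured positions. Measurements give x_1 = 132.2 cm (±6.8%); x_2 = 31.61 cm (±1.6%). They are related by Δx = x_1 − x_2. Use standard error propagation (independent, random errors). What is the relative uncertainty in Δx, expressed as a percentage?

8.95%

Each term contributes (cᵢ δxᵢ)² to (δΔx)²:
  (δx_1)² = 80.8;  (δx_2)² = 0.256
δΔx = √(81.1) = 9.00 cm
Δx = 100.6 cm, so δΔx/Δx = 9.00/100.6 = 0.0895.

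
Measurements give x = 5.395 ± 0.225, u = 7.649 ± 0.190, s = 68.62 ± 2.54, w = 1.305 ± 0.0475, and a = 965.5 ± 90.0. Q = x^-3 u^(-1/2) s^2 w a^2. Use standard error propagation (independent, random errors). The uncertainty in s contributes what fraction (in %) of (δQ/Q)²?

9.55%

(δQ/Q)² = (-3·δx/x)² + (−½·δu/u)² + (2·δs/s)² + (1·δw/w)² + (2·δa/a)²
  x term: (-3×0.0417)² = 0.0157
  u term: (-0.5×0.0248)² = 0.000154
  s term: (2×0.0370)² = 0.00548
  w term: (1×0.0364)² = 0.00132
  a term: (2×0.0932)² = 0.0348
Total = 0.0574. Share from s = 0.00548/0.0574 = 0.0955.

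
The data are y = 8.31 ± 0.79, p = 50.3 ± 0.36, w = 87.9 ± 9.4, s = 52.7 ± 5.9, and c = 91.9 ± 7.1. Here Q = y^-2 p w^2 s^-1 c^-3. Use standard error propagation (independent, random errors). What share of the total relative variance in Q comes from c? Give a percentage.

36.2%

(δQ/Q)² = (-2·δy/y)² + (1·δp/p)² + (2·δw/w)² + (-1·δs/s)² + (-3·δc/c)²
  y term: (-2×0.0951)² = 0.0362
  p term: (1×0.00716)² = 5.12e-05
  w term: (2×0.107)² = 0.0457
  s term: (-1×0.112)² = 0.0125
  c term: (-3×0.0773)² = 0.0537
Total = 0.148. Share from c = 0.0537/0.148 = 0.362.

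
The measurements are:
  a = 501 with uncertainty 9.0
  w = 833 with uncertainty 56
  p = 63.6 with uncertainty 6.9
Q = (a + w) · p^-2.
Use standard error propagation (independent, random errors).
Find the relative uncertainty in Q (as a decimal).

Let u = a + w = 1330. δu = √(δa² + δw²) = √(81.0 + 3140) = 56.7, so δu/u = 0.0425.
Q is then a monomial in u, p:
δQ/Q = √((δu/u)² + (-2·δp/p)²) = √(0.00181 + 0.0471) = 0.221

0.221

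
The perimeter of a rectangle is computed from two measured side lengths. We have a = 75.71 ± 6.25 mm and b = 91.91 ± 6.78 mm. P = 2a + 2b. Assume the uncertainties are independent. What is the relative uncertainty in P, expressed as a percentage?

Absolute uncertainties add in quadrature for a linear combination:
  (2·δa)² = 156;  (2·δb)² = 184
δP = √(340) = 18.4 mm
P = 335.2 mm, so δP/P = 18.4/335.2 = 0.0550.

5.50%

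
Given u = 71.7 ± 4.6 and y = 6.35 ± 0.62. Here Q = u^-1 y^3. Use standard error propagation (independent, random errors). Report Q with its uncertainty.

3.57 ± 1.07

Since Q is a product/quotient, work with relative uncertainties:
  (-1·δu/u)² = (-1×0.0642)² = 0.00412;  (3·δy/y)² = (3×0.0976)² = 0.0858
δQ/Q = √(0.0899) = 0.300
Q = 3.57, so δQ = 0.300 × 3.57 = 1.07.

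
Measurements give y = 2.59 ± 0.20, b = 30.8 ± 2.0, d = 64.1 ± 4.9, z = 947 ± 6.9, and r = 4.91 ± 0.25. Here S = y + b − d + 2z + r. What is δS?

14.8

For a sum/difference, combine absolute errors in quadrature:
  (δy)² = 0.0400;  (δb)² = 4.00;  (δd)² = 24.0;  (2·δz)² = 190;  (δr)² = 0.0625
δS = √(219) = 14.8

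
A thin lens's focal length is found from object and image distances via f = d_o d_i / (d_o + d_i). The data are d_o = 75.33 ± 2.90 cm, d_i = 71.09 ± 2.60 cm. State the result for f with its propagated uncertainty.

∂f/∂d_o = (d_i/(d_o+d_i))² = 0.236;  ∂f/∂d_i = (d_o/(d_o+d_i))² = 0.265
δf = √((∂f/∂d_o · δd_o)² + (∂f/∂d_i · δd_i)²) = √(0.467 + 0.474) = 0.970 cm
f = 36.57 cm.

36.57 ± 0.970 cm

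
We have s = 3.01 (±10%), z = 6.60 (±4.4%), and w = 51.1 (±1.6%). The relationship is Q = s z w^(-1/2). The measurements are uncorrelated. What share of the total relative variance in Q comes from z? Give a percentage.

16.1%

(δQ/Q)² = (1·δs/s)² + (1·δz/z)² + (−½·δw/w)²
  s term: (1×0.100)² = 0.0100
  z term: (1×0.0440)² = 0.00194
  w term: (-0.5×0.0160)² = 6.4e-05
Total = 0.0120. Share from z = 0.00194/0.0120 = 0.161.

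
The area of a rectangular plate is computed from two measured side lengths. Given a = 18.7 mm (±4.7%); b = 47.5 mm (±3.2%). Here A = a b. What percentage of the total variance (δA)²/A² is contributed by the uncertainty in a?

(δA/A)² = (1·δa/a)² + (1·δb/b)²
  a term: (1×0.0470)² = 0.00221
  b term: (1×0.0320)² = 0.00102
Total = 0.00323. Share from a = 0.00221/0.00323 = 0.683.

68.3%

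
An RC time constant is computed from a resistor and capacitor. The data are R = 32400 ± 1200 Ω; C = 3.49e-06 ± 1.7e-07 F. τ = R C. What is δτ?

0.00692 s

For a monomial τ ∝ R, C, fractional errors add in quadrature:
  (1·δR/R)² = (1×0.0370)² = 0.00137;  (1·δC/C)² = (1×0.0487)² = 0.00237
δτ/τ = √(0.00374) = 0.0612
τ = 0.113 s, so δτ = 0.0612 × 0.113 = 0.00692 s.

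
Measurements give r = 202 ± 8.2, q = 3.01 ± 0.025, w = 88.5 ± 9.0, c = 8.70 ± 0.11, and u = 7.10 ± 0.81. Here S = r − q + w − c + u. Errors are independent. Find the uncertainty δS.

12.2

For a sum/difference, combine absolute errors in quadrature:
  (δr)² = 67.2;  (δq)² = 0.000625;  (δw)² = 81.0;  (δc)² = 0.0121;  (δu)² = 0.656
δS = √(149) = 12.2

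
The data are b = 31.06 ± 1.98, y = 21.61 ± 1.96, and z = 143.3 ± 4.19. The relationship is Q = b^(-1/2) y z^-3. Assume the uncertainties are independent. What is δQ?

1.71e-07

For a monomial Q ∝ b^(-1/2), y, z^-3, fractional errors add in quadrature:
  (−½·δb/b)² = (-0.5×0.0637)² = 0.00102;  (1·δy/y)² = (1×0.0907)² = 0.00823;  (-3·δz/z)² = (-3×0.0292)² = 0.00769
δQ/Q = √(0.0169) = 0.130
Q = 1.318e-06, so δQ = 0.130 × 1.318e-06 = 1.71e-07.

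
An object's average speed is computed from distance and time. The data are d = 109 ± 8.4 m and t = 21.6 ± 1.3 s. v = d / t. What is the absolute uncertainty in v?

0.493 m/s

v is a product of powers, so relative uncertainties combine in quadrature:
  (1·δd/d)² = (1×0.0771)² = 0.00594;  (-1·δt/t)² = (-1×0.0602)² = 0.00362
δv/v = √(0.00956) = 0.0978
v = 5.05 m/s, so δv = 0.0978 × 5.05 = 0.493 m/s.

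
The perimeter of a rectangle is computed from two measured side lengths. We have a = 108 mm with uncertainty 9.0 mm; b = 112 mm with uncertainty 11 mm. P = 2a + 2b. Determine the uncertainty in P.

Absolute uncertainties add in quadrature for a linear combination:
  (2·δa)² = 324;  (2·δb)² = 484
δP = √(808) = 28.4 mm

28.4 mm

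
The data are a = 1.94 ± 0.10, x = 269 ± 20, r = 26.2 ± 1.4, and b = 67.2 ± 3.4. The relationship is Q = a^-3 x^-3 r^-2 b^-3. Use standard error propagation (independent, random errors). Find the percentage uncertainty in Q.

Q is a product of powers, so relative uncertainties combine in quadrature:
  (-3·δa/a)² = (-3×0.0515)² = 0.0239;  (-3·δx/x)² = (-3×0.0743)² = 0.0498;  (-2·δr/r)² = (-2×0.0534)² = 0.0114;  (-3·δb/b)² = (-3×0.0506)² = 0.0230
δQ/Q = √(0.108) = 0.329

32.9%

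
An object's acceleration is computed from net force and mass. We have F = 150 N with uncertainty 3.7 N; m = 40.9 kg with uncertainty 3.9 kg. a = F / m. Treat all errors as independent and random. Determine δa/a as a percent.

9.85%

For a monomial a ∝ F, m^-1, fractional errors add in quadrature:
  (1·δF/F)² = (1×0.0247)² = 0.000608;  (-1·δm/m)² = (-1×0.0954)² = 0.00909
δa/a = √(0.00970) = 0.0985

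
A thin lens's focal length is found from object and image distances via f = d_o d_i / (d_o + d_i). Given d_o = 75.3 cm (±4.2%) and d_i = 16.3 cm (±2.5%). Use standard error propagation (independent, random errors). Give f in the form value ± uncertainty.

∂f/∂d_o = (d_i/(d_o+d_i))² = 0.0317;  ∂f/∂d_i = (d_o/(d_o+d_i))² = 0.676
δf = √((∂f/∂d_o · δd_o)² + (∂f/∂d_i · δd_i)²) = √(0.0100 + 0.0758) = 0.293 cm
f = 13.4 cm.

13.4 ± 0.293 cm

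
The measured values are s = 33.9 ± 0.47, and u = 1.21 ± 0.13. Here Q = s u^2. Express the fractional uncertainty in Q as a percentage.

21.5%

Products/powers → add relative errors in quadrature, weighted by exponent:
  (1·δs/s)² = (1×0.0139)² = 0.000192;  (2·δu/u)² = (2×0.107)² = 0.0462
δQ/Q = √(0.0464) = 0.215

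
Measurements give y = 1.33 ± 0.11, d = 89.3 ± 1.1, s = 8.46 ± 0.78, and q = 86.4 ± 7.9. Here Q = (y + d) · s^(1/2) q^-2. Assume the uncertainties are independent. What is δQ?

0.00667

Let u = y + d = 90.6. δu = √(δy² + δd²) = √(0.0121 + 1.21) = 1.11, so δu/u = 0.0122.
Q is then a monomial in u, s, q:
δQ/Q = √((δu/u)² + (½·δs/s)² + (-2·δq/q)²) = √(0.000149 + 0.00213 + 0.0334) = 0.189
Q = 0.0353, so δQ = 0.189 × 0.0353 = 0.00667.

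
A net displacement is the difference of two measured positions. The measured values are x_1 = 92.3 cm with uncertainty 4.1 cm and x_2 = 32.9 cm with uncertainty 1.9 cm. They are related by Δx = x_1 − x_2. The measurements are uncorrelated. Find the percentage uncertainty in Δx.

7.61%

For a sum/difference, combine absolute errors in quadrature:
  (δx_1)² = 16.8;  (δx_2)² = 3.61
δΔx = √(20.4) = 4.52 cm
Δx = 59.4 cm, so δΔx/Δx = 4.52/59.4 = 0.0761.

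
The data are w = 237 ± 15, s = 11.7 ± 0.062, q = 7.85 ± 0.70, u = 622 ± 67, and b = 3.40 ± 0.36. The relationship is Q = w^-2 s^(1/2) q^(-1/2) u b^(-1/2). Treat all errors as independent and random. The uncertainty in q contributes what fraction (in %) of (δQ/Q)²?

(δQ/Q)² = (-2·δw/w)² + (½·δs/s)² + (−½·δq/q)² + (1·δu/u)² + (−½·δb/b)²
  w term: (-2×0.0633)² = 0.0160
  s term: (0.5×0.00530)² = 7.02e-06
  q term: (-0.5×0.0892)² = 0.00199
  u term: (1×0.108)² = 0.0116
  b term: (-0.5×0.106)² = 0.00280
Total = 0.0324. Share from q = 0.00199/0.0324 = 0.0613.

6.13%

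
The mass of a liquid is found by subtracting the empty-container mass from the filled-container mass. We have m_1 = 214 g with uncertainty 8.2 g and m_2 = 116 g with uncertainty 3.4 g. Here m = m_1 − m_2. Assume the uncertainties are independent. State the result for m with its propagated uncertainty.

98.0 ± 8.88 g

m is a linear combination, so absolute uncertainties add in quadrature:
  (δm_1)² = 67.2;  (δm_2)² = 11.6
δm = √(78.8) = 8.88 g
m = 98.0 g.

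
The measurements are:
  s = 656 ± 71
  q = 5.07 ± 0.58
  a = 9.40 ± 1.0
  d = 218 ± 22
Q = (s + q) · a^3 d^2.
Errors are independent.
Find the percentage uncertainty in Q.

Let u = s + q = 661. δu = √(δs² + δq²) = √(5040 + 0.336) = 71.0, so δu/u = 0.107.
Q is then a monomial in u, a, d:
δQ/Q = √((δu/u)² + (3·δa/a)² + (2·δd/d)²) = √(0.0115 + 0.102 + 0.0407) = 0.393

39.3%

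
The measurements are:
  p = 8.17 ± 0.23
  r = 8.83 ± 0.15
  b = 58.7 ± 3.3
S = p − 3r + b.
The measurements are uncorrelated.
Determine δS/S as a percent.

8.27%

For a sum/difference, combine absolute errors in quadrature:
  (δp)² = 0.0529;  (3·δr)² = 0.202;  (δb)² = 10.9
δS = √(11.1) = 3.34
S = 40.4, so δS/S = 3.34/40.4 = 0.0827.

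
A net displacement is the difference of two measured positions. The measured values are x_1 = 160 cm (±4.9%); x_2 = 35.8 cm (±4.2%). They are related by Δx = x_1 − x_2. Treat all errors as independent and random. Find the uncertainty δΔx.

For a sum/difference, combine absolute errors in quadrature:
  (δx_1)² = 61.5;  (δx_2)² = 2.26
δΔx = √(63.7) = 7.98 cm

7.98 cm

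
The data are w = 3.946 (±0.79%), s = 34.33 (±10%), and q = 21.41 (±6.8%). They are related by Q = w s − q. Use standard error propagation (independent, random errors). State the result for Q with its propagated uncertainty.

114.1 ± 13.7

Let p = w·s = 135.5. δp/p = √((1·δw/w)² + (1·δs/s)²) = √(6.24e-05 + 0.0100) = 0.100, so δp = 13.6.
Q = p − q: δQ = √(δp² + δq²) = √(185 + 2.12) = 13.7
Q = 114.1.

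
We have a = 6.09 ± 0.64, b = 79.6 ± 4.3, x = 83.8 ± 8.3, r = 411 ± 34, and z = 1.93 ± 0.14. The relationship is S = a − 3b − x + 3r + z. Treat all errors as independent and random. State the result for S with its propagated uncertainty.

For a sum/difference, combine absolute errors in quadrature:
  (δa)² = 0.410;  (3·δb)² = 166;  (δx)² = 68.9;  (3·δr)² = 10400;  (δz)² = 0.0196
δS = √(10600) = 103
S = 918.

918 ± 103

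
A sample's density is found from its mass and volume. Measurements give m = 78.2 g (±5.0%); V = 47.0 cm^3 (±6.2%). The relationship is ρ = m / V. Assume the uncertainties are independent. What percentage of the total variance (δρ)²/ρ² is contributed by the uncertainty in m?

(δρ/ρ)² = (1·δm/m)² + (-1·δV/V)²
  m term: (1×0.0500)² = 0.00250
  V term: (-1×0.0620)² = 0.00384
Total = 0.00634. Share from m = 0.00250/0.00634 = 0.394.

39.4%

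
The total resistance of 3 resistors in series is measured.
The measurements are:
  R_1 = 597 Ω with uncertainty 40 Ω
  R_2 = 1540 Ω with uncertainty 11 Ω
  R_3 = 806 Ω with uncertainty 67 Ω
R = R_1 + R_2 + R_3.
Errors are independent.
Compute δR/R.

0.0268

Each term contributes (cᵢ δxᵢ)² to (δR)²:
  (δR_1)² = 1600;  (δR_2)² = 121;  (δR_3)² = 4490
δR = √(6210) = 78.8 Ω
R = 2940 Ω, so δR/R = 78.8/2940 = 0.0268.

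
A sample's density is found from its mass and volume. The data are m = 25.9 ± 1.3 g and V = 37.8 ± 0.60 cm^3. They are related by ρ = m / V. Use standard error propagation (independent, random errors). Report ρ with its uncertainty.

0.685 ± 0.0361 g/cm^3

Since ρ is a product/quotient, work with relative uncertainties:
  (1·δm/m)² = (1×0.0502)² = 0.00252;  (-1·δV/V)² = (-1×0.0159)² = 0.000252
δρ/ρ = √(0.00277) = 0.0526
ρ = 0.685 g/cm^3, so δρ = 0.0526 × 0.685 = 0.0361 g/cm^3.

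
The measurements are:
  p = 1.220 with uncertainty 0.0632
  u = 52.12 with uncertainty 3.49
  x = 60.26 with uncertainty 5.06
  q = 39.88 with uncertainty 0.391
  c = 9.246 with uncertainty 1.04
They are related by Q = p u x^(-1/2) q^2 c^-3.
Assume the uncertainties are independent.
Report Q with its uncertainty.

Since Q is a product/quotient, work with relative uncertainties:
  (1·δp/p)² = (1×0.0518)² = 0.00268;  (1·δu/u)² = (1×0.0670)² = 0.00448;  (−½·δx/x)² = (-0.5×0.0840)² = 0.00176;  (2·δq/q)² = (2×0.00980)² = 0.000385;  (-3·δc/c)² = (-3×0.112)² = 0.114
δQ/Q = √(0.123) = 0.351
Q = 16.48, so δQ = 0.351 × 16.48 = 5.78.

16.48 ± 5.78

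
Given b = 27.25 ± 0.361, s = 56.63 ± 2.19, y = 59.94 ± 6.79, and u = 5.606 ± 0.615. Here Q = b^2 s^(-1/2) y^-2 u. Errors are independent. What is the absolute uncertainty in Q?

0.0391

Products/powers → add relative errors in quadrature, weighted by exponent:
  (2·δb/b)² = (2×0.0132)² = 0.000702;  (−½·δs/s)² = (-0.5×0.0387)² = 0.000374;  (-2·δy/y)² = (-2×0.113)² = 0.0513;  (1·δu/u)² = (1×0.110)² = 0.0120
δQ/Q = √(0.0644) = 0.254
Q = 0.1540, so δQ = 0.254 × 0.1540 = 0.0391.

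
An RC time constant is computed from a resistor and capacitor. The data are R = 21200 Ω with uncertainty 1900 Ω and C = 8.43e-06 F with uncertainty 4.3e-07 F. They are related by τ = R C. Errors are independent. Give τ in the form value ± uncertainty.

0.179 ± 0.0184 s

Each factor contributes (exponent × relative error)² to (δτ/τ)²:
  (1·δR/R)² = (1×0.0896)² = 0.00803;  (1·δC/C)² = (1×0.0510)² = 0.00260
δτ/τ = √(0.0106) = 0.103
τ = 0.179 s, so δτ = 0.103 × 0.179 = 0.0184 s.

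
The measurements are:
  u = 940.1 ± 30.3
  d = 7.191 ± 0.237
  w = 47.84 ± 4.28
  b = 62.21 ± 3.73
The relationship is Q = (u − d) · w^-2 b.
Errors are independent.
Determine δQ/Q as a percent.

19.1%

Let h = u − d = 932.9. δh = √(δu² + δd²) = √(918 + 0.0562) = 30.3, so δh/h = 0.0325.
Q is then a monomial in h, w, b:
δQ/Q = √((δh/h)² + (-2·δw/w)² + (1·δb/b)²) = √(0.00105 + 0.0320 + 0.00359) = 0.191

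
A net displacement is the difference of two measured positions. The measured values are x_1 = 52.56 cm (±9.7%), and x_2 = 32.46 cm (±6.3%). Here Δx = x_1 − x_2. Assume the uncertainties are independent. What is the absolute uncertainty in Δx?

5.49 cm

Δx is a linear combination, so absolute uncertainties add in quadrature:
  (δx_1)² = 26.0;  (δx_2)² = 4.18
δΔx = √(30.2) = 5.49 cm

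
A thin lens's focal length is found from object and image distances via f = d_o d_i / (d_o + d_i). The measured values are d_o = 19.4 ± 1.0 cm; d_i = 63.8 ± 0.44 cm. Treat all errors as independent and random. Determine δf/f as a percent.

∂f/∂d_o = (d_i/(d_o+d_i))² = 0.588;  ∂f/∂d_i = (d_o/(d_o+d_i))² = 0.0544
δf = √((∂f/∂d_o · δd_o)² + (∂f/∂d_i · δd_i)²) = √(0.346 + 0.000572) = 0.589 cm
f = 14.9 cm, so δf/f = 0.589/14.9 = 0.0396.

3.96%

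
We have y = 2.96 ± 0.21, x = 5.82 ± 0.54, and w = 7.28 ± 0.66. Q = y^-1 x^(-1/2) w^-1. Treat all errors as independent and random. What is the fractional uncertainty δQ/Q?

0.124

Products/powers → add relative errors in quadrature, weighted by exponent:
  (-1·δy/y)² = (-1×0.0709)² = 0.00503;  (−½·δx/x)² = (-0.5×0.0928)² = 0.00215;  (-1·δw/w)² = (-1×0.0907)² = 0.00822
δQ/Q = √(0.0154) = 0.124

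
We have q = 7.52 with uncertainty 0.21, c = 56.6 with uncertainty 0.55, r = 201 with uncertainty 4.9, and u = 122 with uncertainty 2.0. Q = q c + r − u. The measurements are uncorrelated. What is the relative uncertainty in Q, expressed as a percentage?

Let p = q·c = 426. δp/p = √((1·δq/q)² + (1·δc/c)²) = √(0.000780 + 9.44e-05) = 0.0296, so δp = 12.6.
Q = p + r − u: δQ = √(δp² + δr² + δu²) = √(158 + 24.0 + 4.00) = 13.7
Q = 505, so δQ/Q = 13.7/505 = 0.0271.

2.71%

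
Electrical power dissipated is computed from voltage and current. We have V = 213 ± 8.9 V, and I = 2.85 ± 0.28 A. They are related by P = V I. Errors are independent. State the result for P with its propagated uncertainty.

607 ± 64.8 W

Relative error in a monomial: (δP/P)² = Σ (nᵢ · δxᵢ/xᵢ)².
  (1·δV/V)² = (1×0.0418)² = 0.00175;  (1·δI/I)² = (1×0.0982)² = 0.00965
δP/P = √(0.0114) = 0.107
P = 607 W, so δP = 0.107 × 607 = 64.8 W.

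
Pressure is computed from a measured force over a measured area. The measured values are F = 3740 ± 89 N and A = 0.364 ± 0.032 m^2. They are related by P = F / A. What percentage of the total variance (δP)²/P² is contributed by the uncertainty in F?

(δP/P)² = (1·δF/F)² + (-1·δA/A)²
  F term: (1×0.0238)² = 0.000566
  A term: (-1×0.0879)² = 0.00773
Total = 0.00829. Share from F = 0.000566/0.00829 = 0.0683.

6.83%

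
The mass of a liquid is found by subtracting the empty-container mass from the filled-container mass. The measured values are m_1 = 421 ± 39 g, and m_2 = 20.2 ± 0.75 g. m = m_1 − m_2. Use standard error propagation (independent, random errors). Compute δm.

Absolute uncertainties add in quadrature for a linear combination:
  (δm_1)² = 1520;  (δm_2)² = 0.562
δm = √(1520) = 39.0 g

39.0 g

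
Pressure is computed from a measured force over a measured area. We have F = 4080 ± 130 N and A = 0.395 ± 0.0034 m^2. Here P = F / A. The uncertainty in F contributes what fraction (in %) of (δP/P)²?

(δP/P)² = (1·δF/F)² + (-1·δA/A)²
  F term: (1×0.0319)² = 0.00102
  A term: (-1×0.00861)² = 7.41e-05
Total = 0.00109. Share from F = 0.00102/0.00109 = 0.932.

93.2%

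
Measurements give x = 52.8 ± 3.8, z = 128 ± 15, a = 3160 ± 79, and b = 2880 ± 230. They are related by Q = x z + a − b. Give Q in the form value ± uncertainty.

Let p = x·z = 6760. δp/p = √((1·δx/x)² + (1·δz/z)²) = √(0.00518 + 0.0137) = 0.138, so δp = 929.
Q = p + a − b: δQ = √(δp² + δa² + δb²) = √(8.64e+05 + 6240 + 52900) = 961
Q = 7040.

7040 ± 961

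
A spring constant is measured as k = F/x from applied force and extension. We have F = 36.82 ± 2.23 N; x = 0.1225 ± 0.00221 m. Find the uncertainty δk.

19.0 N/m

k is a product of powers, so relative uncertainties combine in quadrature:
  (1·δF/F)² = (1×0.0606)² = 0.00367;  (-1·δx/x)² = (-1×0.0180)² = 0.000325
δk/k = √(0.00399) = 0.0632
k = 300.6 N/m, so δk = 0.0632 × 300.6 = 19.0 N/m.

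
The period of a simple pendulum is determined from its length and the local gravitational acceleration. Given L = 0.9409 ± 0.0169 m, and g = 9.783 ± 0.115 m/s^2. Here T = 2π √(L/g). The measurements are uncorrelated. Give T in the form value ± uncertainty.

For a monomial T ∝ L^(1/2), g^(-1/2), fractional errors add in quadrature:
  (½·δL/L)² = (0.5×0.0180)² = 8.07e-05;  (−½·δg/g)² = (-0.5×0.0118)² = 3.45e-05
δT/T = √(0.000115) = 0.0107
T = 1.949 s, so δT = 0.0107 × 1.949 = 0.0209 s.

1.949 ± 0.0209 s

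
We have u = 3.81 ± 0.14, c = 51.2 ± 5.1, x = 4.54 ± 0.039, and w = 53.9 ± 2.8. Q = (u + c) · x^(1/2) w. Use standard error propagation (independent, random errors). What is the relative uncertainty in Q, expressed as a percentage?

10.6%

Let h = u + c = 55.0. δh = √(δu² + δc²) = √(0.0196 + 26.0) = 5.10, so δh/h = 0.0927.
Q is then a monomial in h, x, w:
δQ/Q = √((δh/h)² + (½·δx/x)² + (1·δw/w)²) = √(0.00860 + 1.84e-05 + 0.00270) = 0.106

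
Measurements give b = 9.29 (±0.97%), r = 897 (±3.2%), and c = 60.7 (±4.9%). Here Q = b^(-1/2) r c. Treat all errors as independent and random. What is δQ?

Q is a product of powers, so relative uncertainties combine in quadrature:
  (−½·δb/b)² = (-0.5×0.00970)² = 2.35e-05;  (1·δr/r)² = (1×0.0320)² = 0.00102;  (1·δc/c)² = (1×0.0490)² = 0.00240
δQ/Q = √(0.00345) = 0.0587
Q = 17900, so δQ = 0.0587 × 17900 = 1050.

1050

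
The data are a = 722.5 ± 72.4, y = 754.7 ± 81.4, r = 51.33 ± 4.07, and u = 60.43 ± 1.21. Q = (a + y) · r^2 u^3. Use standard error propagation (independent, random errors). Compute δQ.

Let w = a + y = 1477. δw = √(δa² + δy²) = √(5240 + 6630) = 109, so δw/w = 0.0737.
Q is then a monomial in w, r, u:
δQ/Q = √((δw/w)² + (2·δr/r)² + (3·δu/u)²) = √(0.00544 + 0.0251 + 0.00361) = 0.185
Q = 8.589e+11, so δQ = 0.185 × 8.589e+11 = 1.59e+11.

1.59e+11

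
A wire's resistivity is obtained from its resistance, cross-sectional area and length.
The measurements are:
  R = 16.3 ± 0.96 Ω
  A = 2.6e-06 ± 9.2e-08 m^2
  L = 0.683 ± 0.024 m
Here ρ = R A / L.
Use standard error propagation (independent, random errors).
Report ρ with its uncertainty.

For a monomial ρ ∝ R, A, L^-1, fractional errors add in quadrature:
  (1·δR/R)² = (1×0.0589)² = 0.00347;  (1·δA/A)² = (1×0.0354)² = 0.00125;  (-1·δL/L)² = (-1×0.0351)² = 0.00123
δρ/ρ = √(0.00596) = 0.0772
ρ = 6.2e-05 Ω·m, so δρ = 0.0772 × 6.2e-05 = 4.79e-06 Ω·m.

(6.20 ± 0.479) × 10^-5 Ω·m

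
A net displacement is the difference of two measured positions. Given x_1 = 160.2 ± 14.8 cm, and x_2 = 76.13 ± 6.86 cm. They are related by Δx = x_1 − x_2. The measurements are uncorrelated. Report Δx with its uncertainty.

84.07 ± 16.3 cm

Each term contributes (cᵢ δxᵢ)² to (δΔx)²:
  (δx_1)² = 219;  (δx_2)² = 47.1
δΔx = √(266) = 16.3 cm
Δx = 84.07 cm.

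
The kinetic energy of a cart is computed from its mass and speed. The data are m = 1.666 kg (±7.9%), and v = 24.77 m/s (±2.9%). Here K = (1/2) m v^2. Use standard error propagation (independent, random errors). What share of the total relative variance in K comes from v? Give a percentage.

35.0%

(δK/K)² = (1·δm/m)² + (2·δv/v)²
  m term: (1×0.0790)² = 0.00624
  v term: (2×0.0290)² = 0.00336
Total = 0.00961. Share from v = 0.00336/0.00961 = 0.350.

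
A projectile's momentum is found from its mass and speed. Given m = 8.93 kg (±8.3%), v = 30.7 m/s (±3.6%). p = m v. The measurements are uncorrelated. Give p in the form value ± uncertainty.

Since p is a product/quotient, work with relative uncertainties:
  (1·δm/m)² = (1×0.0830)² = 0.00689;  (1·δv/v)² = (1×0.0360)² = 0.00130
δp/p = √(0.00819) = 0.0905
p = 274 kg·m/s, so δp = 0.0905 × 274 = 24.8 kg·m/s.

274 ± 24.8 kg·m/s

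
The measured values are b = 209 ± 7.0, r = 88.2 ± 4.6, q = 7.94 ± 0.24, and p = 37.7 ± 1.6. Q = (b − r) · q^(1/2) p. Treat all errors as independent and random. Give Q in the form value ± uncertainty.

Let u = b − r = 121. δu = √(δb² + δr²) = √(49.0 + 21.2) = 8.38, so δu/u = 0.0693.
Q is then a monomial in u, q, p:
δQ/Q = √((δu/u)² + (½·δq/q)² + (1·δp/p)²) = √(0.00481 + 0.000228 + 0.00180) = 0.0827
Q = 12800, so δQ = 0.0827 × 12800 = 1060.

12800 ± 1060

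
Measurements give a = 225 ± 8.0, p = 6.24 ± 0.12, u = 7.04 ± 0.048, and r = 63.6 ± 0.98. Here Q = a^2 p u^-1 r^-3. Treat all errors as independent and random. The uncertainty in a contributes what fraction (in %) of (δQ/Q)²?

(δQ/Q)² = (2·δa/a)² + (1·δp/p)² + (-1·δu/u)² + (-3·δr/r)²
  a term: (2×0.0356)² = 0.00506
  p term: (1×0.0192)² = 0.000370
  u term: (-1×0.00682)² = 4.65e-05
  r term: (-3×0.0154)² = 0.00214
Total = 0.00761. Share from a = 0.00506/0.00761 = 0.664.

66.4%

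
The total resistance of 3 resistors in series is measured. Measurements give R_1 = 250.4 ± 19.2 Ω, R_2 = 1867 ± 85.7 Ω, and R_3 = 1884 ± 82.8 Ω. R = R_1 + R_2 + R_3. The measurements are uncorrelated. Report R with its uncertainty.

4001 ± 121 Ω

Sums and differences: (δR)² = Σ (cᵢ δxᵢ)².
  (δR_1)² = 369;  (δR_2)² = 7340;  (δR_3)² = 6860
δR = √(14600) = 121 Ω
R = 4001 Ω.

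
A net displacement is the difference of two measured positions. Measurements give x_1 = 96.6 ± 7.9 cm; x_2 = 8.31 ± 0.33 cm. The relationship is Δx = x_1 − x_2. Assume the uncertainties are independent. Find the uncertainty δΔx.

Sums and differences: (δΔx)² = Σ (cᵢ δxᵢ)².
  (δx_1)² = 62.4;  (δx_2)² = 0.109
δΔx = √(62.5) = 7.91 cm

7.91 cm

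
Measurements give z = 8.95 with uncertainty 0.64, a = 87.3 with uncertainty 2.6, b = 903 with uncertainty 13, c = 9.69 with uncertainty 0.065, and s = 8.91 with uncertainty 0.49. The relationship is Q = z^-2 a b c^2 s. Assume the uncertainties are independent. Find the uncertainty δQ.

Since Q is a product/quotient, work with relative uncertainties:
  (-2·δz/z)² = (-2×0.0715)² = 0.0205;  (1·δa/a)² = (1×0.0298)² = 0.000887;  (1·δb/b)² = (1×0.0144)² = 0.000207;  (2·δc/c)² = (2×0.00671)² = 0.000180;  (1·δs/s)² = (1×0.0550)² = 0.00302
δQ/Q = √(0.0248) = 0.157
Q = 8.23e+05, so δQ = 0.157 × 8.23e+05 = 1.3e+05.

1.3e+05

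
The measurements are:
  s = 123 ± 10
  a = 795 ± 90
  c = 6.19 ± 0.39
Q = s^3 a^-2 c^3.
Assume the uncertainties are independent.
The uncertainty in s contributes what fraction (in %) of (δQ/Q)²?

(δQ/Q)² = (3·δs/s)² + (-2·δa/a)² + (3·δc/c)²
  s term: (3×0.0813)² = 0.0595
  a term: (-2×0.113)² = 0.0513
  c term: (3×0.0630)² = 0.0357
Total = 0.146. Share from s = 0.0595/0.146 = 0.406.

40.6%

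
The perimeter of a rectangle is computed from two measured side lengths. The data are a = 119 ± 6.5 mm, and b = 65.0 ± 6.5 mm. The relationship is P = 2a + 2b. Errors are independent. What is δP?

18.4 mm

P is a linear combination, so absolute uncertainties add in quadrature:
  (2·δa)² = 169;  (2·δb)² = 169
δP = √(338) = 18.4 mm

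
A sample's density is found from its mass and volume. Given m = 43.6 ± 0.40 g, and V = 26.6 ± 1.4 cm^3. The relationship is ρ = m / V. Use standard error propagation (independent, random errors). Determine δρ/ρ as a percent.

5.34%

Each factor contributes (exponent × relative error)² to (δρ/ρ)²:
  (1·δm/m)² = (1×0.00917)² = 8.42e-05;  (-1·δV/V)² = (-1×0.0526)² = 0.00277
δρ/ρ = √(0.00285) = 0.0534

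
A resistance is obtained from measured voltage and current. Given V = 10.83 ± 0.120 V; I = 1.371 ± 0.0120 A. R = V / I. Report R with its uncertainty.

Since R is a product/quotient, work with relative uncertainties:
  (1·δV/V)² = (1×0.0111)² = 0.000123;  (-1·δI/I)² = (-1×0.00875)² = 7.66e-05
δR/R = √(0.000199) = 0.0141
R = 7.899 Ω, so δR = 0.0141 × 7.899 = 0.112 Ω.

7.899 ± 0.112 Ω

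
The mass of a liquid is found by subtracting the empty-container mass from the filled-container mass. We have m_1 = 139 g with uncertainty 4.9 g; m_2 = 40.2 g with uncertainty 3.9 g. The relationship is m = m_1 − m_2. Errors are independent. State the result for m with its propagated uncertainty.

Absolute uncertainties add in quadrature for a linear combination:
  (δm_1)² = 24.0;  (δm_2)² = 15.2
δm = √(39.2) = 6.26 g
m = 98.8 g.

98.8 ± 6.26 g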